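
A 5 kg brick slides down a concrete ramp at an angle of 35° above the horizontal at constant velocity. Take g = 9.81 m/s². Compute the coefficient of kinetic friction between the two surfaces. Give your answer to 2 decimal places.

At constant velocity the net force along the incline is zero: mg sin 35° = μ mg cos 35°.
So μ = tan 35° = 0.5736 / 0.8192 = 0.7002.

0.70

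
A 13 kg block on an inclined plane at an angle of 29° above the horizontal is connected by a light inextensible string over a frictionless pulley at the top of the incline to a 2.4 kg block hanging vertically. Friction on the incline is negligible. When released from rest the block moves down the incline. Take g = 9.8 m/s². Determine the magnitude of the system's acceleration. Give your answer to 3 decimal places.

For the block on the incline: the weight component along the slope is m₁g sin 29° = 13 × 9.8 × 0.4848 = 61.764 N and the normal force is N = m₁g cos 29° = 111.427 N.
Newton's second law for the block (down-slope positive): 61.764 − T = 13 a. For the hanging block (upward positive): T − 2.4 × 9.8 = 2.4 a.
Adding the two equations eliminates T: 38.244 = 15.4 a, so a = 2.4834 m/s².

2.483 m/s²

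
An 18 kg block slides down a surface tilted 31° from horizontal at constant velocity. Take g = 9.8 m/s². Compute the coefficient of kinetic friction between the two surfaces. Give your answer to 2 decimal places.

0.60

At constant velocity the net force along the incline is zero: mg sin 31° = μ mg cos 31°.
So μ = tan 31° = 0.5150 / 0.8572 = 0.6008.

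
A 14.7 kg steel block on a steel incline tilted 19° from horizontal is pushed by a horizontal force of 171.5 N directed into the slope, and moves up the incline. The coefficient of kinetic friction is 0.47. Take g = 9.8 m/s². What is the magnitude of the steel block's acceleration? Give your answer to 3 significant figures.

The horizontal push has components F cos 19° = 171.5 × 0.9455 = 162.153 N up the incline and F sin 19° = 171.5 × 0.3256 = 55.840 N pressing into the surface.
The normal force is therefore N = mg cos 19° + F sin 19° = 136.209 + 55.840 = 192.049 N, and kinetic friction down the slope is μN = 0.47 × 192.049 = 90.263 N.
Along the incline: F cos 19° − mg sin 19° − μN = ma, so 162.153 − 46.906 − 90.263 = 14.7 a, giving a = 1.6996 m/s².

1.70 m/s²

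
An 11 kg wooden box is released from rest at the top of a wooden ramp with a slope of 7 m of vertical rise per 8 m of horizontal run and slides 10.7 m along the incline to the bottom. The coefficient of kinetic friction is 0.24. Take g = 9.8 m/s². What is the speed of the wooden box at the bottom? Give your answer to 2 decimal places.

10.01 m/s

The weight component along the incline is mg sin 41.19° = 70.987 N and the normal force is N = mg cos 41.19° = 81.128 N.
Friction up the slope is f = μN = 0.24 × 81.128 = 19.471 N, so the net downslope force is 70.987 − 19.471 = 51.516 N and a = 51.516 / 11 = 4.6833 m/s².
Starting from rest over a distance of 10.7 m, v² = 2aL = 2 × 4.6833 × 10.7 = 100.2226, so v = 10.0111 m/s.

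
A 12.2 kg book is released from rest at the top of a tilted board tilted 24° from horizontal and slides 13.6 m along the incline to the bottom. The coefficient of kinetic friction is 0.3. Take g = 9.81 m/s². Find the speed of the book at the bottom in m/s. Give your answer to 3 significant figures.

The weight component along the incline is mg sin 24° = 48.679 N and the normal force is N = mg cos 24° = 109.335 N.
Friction up the slope is f = μN = 0.3 × 109.335 = 32.800 N, so the net downslope force is 48.679 − 32.800 = 15.879 N and a = 15.879 / 12.2 = 1.3016 m/s².
Starting from rest over a distance of 13.6 m, v² = 2aL = 2 × 1.3016 × 13.6 = 35.4035, so v = 5.9501 m/s.

5.95 m/s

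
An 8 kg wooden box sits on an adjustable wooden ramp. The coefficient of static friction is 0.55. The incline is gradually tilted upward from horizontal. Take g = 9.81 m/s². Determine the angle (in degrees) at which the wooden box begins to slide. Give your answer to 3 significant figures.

At the threshold of sliding, static friction is at its maximum μ_s N and exactly balances the weight component along the incline: mg sin θ = μ_s mg cos θ.
Hence tan θ = μ_s = 0.55, so θ = arctan(0.55) = 28.8108°.

28.8°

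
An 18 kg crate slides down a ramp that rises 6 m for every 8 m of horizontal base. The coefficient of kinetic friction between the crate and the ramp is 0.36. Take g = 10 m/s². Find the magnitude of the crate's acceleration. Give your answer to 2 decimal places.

Resolving the weight along the incline: the component pulling the crate down the slope is mg sin 36.87° = 18 × 10 × 0.6000 = 108.000 N, and the normal force is N = mg cos 36.87° = 18 × 10 × 0.8000 = 144.000 N.
Kinetic friction acts up the slope with magnitude f = μN = 0.36 × 144.000 = 51.840 N.
Net force along the incline is 108.000 − 51.840 = 56.160 N, so a = 56.160 / 18 = 3.1200 m/s².

3.12 m/s²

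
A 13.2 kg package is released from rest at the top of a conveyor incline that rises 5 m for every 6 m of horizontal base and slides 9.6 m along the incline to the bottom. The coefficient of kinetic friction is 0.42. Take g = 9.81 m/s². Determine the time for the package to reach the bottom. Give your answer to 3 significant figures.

2.48 s

The weight component along the incline is mg sin 39.81° = 82.899 N and the normal force is N = mg cos 39.81° = 99.479 N.
Friction up the slope is f = μN = 0.42 × 99.479 = 41.781 N, so the net downslope force is 82.899 − 41.781 = 41.118 N and a = 41.118 / 13.2 = 3.1150 m/s².
Starting from rest, L = ½at², so t = √(2L/a) = √(2 × 9.6 / 3.1150) = 2.4827 s.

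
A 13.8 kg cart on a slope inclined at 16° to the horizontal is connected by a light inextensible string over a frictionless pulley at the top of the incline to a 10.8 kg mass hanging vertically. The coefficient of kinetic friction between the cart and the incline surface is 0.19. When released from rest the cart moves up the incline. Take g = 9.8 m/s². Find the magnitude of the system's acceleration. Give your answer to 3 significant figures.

1.78 m/s²

For the cart on the incline: the weight component along the slope is m₁g sin 16° = 13.8 × 9.8 × 0.2756 = 37.272 N and the normal force is N = m₁g cos 16° = 130.001 N.
Kinetic friction opposes the cart's motion up the incline: f = μN = 0.19 × 130.001 = 24.700 N acting down the slope.
Newton's second law for the cart (up-slope positive): T − 37.272 − 24.700 = 13.8 a. For the hanging mass (downward positive): 10.8 × 9.8 − T = 10.8 a.
Adding the two equations eliminates T: 43.868 = 24.6 a, so a = 1.7833 m/s².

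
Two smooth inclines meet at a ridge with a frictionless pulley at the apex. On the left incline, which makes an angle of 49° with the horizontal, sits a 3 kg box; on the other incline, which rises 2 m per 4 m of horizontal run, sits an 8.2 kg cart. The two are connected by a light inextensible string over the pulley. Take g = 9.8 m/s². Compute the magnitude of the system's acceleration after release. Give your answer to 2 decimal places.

Resolve each weight along its own incline: the 3 kg mass has component 3 × 9.8 × sin 49° = 22.188 N down its slope, and the 8.2 kg mass has 8.2 × 9.8 × sin 26.57° = 35.938 N down its slope.
The 8.2 kg side's 35.938 N exceeds the other side's 22.188 N, so that mass slides down and the 3 kg mass slides up. Taking that direction as positive, Newton's second law for the whole system gives 35.938 − 22.188 = (3 + 8.2) a, so a = 13.750 / 11.2 = 1.2277 m/s².

1.23 m/s²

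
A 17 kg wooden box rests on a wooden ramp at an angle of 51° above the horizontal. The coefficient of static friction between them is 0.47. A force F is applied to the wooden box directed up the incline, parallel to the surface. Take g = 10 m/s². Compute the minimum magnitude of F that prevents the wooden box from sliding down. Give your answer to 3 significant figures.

81.8 N

The normal force is N = mg cos 51° = 106.984 N. With F at its minimum the wooden box is on the verge of sliding down, so static friction is at its maximum μ_s N = 0.47 × 106.984 = 50.282 N and acts up the slope.
Equilibrium along the incline: F + μ_s N = mg sin 51°, so F = 132.115 − 50.282 = 81.833 N.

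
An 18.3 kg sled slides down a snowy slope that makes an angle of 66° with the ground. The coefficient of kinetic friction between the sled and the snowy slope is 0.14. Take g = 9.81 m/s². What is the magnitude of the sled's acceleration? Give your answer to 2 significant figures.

8.4 m/s²

Resolving the weight along the incline: the component pulling the sled down the slope is mg sin 66° = 18.3 × 9.81 × 0.9135 = 163.994 N, and the normal force is N = mg cos 66° = 18.3 × 9.81 × 0.4067 = 73.012 N.
Kinetic friction acts up the slope with magnitude f = μN = 0.14 × 73.012 = 10.222 N.
Net force along the incline is 163.994 − 10.222 = 153.772 N, so a = 153.772 / 18.3 = 8.4028 m/s².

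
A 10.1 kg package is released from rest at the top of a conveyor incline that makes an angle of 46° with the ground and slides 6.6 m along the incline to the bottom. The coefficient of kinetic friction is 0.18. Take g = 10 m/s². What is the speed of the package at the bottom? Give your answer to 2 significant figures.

The weight component along the incline is mg sin 46° = 72.653 N and the normal force is N = mg cos 46° = 70.160 N.
Friction up the slope is f = μN = 0.18 × 70.160 = 12.629 N, so the net downslope force is 72.653 − 12.629 = 60.024 N and a = 60.024 / 10.1 = 5.9430 m/s².
Starting from rest over a distance of 6.6 m, v² = 2aL = 2 × 5.9430 × 6.6 = 78.4476, so v = 8.8571 m/s.

8.9 m/s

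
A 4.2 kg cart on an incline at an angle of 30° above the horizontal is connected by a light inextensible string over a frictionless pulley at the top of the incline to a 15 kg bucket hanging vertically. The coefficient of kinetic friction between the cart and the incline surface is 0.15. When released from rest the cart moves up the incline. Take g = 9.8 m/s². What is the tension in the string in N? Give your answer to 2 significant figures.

52 N

For the cart on the incline: the weight component along the slope is m₁g sin 30° = 4.2 × 9.8 × 0.5000 = 20.580 N and the normal force is N = m₁g cos 30° = 35.646 N.
Kinetic friction opposes the cart's motion up the incline: f = μN = 0.15 × 35.646 = 5.347 N acting down the slope.
Newton's second law for the cart (up-slope positive): T − 20.580 − 5.347 = 4.2 a. For the hanging bucket (downward positive): 15 × 9.8 − T = 15 a.
Adding the two equations eliminates T: 121.073 = 19.2 a, so a = 6.3059 m/s².
Then from the hanging bucket's equation, T = 15 × (9.8 − 6.3059) = 52.412 N.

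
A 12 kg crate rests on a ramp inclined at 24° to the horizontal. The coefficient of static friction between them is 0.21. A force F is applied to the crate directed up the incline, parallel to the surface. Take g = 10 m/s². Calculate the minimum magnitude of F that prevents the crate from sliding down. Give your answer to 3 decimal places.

The normal force is N = mg cos 24° = 109.625 N. With F at its minimum the crate is on the verge of sliding down, so static friction is at its maximum μ_s N = 0.21 × 109.625 = 23.021 N and acts up the slope.
Equilibrium along the incline: F + μ_s N = mg sin 24°, so F = 48.808 − 23.021 = 25.787 N.

25.787 N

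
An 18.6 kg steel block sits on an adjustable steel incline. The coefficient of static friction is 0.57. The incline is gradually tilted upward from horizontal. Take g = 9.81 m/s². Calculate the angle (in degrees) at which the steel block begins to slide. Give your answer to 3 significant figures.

At the threshold of sliding, static friction is at its maximum μ_s N and exactly balances the weight component along the incline: mg sin θ = μ_s mg cos θ.
Hence tan θ = μ_s = 0.57, so θ = arctan(0.57) = 29.6831°.

29.7°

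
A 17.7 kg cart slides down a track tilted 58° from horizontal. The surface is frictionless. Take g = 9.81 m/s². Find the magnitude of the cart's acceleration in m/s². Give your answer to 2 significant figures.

Resolving the weight along the incline: the component pulling the cart down the slope is mg sin 58° = 17.7 × 9.81 × 0.8480 = 147.244 N, and the normal force is N = mg cos 58° = 17.7 × 9.81 × 0.5299 = 92.010 N.
With no friction the net force along the incline is 147.244 N, so a = g sin 58° = 147.244 / 17.7 = 8.3189 m/s².

8.3 m/s²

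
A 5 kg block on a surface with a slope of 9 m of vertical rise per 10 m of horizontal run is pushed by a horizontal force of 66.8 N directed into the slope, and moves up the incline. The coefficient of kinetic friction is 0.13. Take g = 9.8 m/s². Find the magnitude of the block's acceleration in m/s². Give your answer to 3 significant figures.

The horizontal push has components F cos 41.99° = 66.8 × 0.7433 = 49.652 N up the incline and F sin 41.99° = 66.8 × 0.6690 = 44.689 N pressing into the surface.
The normal force is therefore N = mg cos 41.99° + F sin 41.99° = 36.422 + 44.689 = 81.111 N, and kinetic friction down the slope is μN = 0.13 × 81.111 = 10.544 N.
Along the incline: F cos 41.99° − mg sin 41.99° − μN = ma, so 49.652 − 32.781 − 10.544 = 5 a, giving a = 1.2654 m/s².

1.27 m/s²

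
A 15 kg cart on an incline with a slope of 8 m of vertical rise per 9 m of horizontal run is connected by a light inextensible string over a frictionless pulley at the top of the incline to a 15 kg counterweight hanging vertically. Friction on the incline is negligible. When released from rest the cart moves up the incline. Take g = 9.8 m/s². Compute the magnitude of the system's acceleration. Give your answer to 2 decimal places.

For the cart on the incline: the weight component along the slope is m₁g sin 41.63° = 15 × 9.8 × 0.6644 = 97.667 N and the normal force is N = m₁g cos 41.63° = 109.869 N.
Newton's second law for the cart (up-slope positive): T − 97.667 = 15 a. For the hanging counterweight (downward positive): 15 × 9.8 − T = 15 a.
Adding the two equations eliminates T: 49.333 = 30 a, so a = 1.6444 m/s².

1.64 m/s²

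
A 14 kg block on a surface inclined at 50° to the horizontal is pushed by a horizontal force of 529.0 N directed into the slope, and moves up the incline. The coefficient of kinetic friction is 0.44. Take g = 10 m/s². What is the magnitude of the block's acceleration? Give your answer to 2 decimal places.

1.06 m/s²

The horizontal push has components F cos 50° = 529.0 × 0.6428 = 340.041 N up the incline and F sin 50° = 529.0 × 0.7660 = 405.214 N pressing into the surface.
The normal force is therefore N = mg cos 50° + F sin 50° = 89.992 + 405.214 = 495.206 N, and kinetic friction down the slope is μN = 0.44 × 495.206 = 217.891 N.
Along the incline: F cos 50° − mg sin 50° − μN = ma, so 340.041 − 107.240 − 217.891 = 14 a, giving a = 1.0650 m/s².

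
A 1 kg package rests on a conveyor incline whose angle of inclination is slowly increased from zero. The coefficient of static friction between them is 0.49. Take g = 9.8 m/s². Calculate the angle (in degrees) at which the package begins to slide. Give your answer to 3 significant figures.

26.1°

At the threshold of sliding, static friction is at its maximum μ_s N and exactly balances the weight component along the incline: mg sin θ = μ_s mg cos θ.
Hence tan θ = μ_s = 0.49, so θ = arctan(0.49) = 26.1049°.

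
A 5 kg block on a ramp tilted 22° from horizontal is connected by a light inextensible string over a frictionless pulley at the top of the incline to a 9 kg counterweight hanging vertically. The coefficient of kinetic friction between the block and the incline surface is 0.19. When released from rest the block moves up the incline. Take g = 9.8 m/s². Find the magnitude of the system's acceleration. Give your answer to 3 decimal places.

4.372 m/s²

For the block on the incline: the weight component along the slope is m₁g sin 22° = 5 × 9.8 × 0.3746 = 18.355 N and the normal force is N = m₁g cos 22° = 45.432 N.
Kinetic friction opposes the block's motion up the incline: f = μN = 0.19 × 45.432 = 8.632 N acting down the slope.
Newton's second law for the block (up-slope positive): T − 18.355 − 8.632 = 5 a. For the hanging counterweight (downward positive): 9 × 9.8 − T = 9 a.
Adding the two equations eliminates T: 61.213 = 14 a, so a = 4.3724 m/s².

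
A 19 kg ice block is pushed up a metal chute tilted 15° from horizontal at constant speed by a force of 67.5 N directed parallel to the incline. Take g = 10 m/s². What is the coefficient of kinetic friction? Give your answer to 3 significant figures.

0.0998

At constant speed ΣF = 0 along the incline. The applied 67.5 N acts up the slope; the weight component mg sin 15° = 49.176 N and kinetic friction μN both act down the slope.
So 67.5 = 49.176 + μ × 183.526, giving μ = (67.5 − 49.176) / 183.526 = 0.0998.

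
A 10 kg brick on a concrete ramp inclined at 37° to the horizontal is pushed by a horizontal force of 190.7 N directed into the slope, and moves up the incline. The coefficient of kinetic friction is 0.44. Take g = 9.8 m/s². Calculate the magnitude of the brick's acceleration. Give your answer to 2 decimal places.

0.84 m/s²

The horizontal push has components F cos 37° = 190.7 × 0.7986 = 152.293 N up the incline and F sin 37° = 190.7 × 0.6018 = 114.763 N pressing into the surface.
The normal force is therefore N = mg cos 37° + F sin 37° = 78.263 + 114.763 = 193.026 N, and kinetic friction down the slope is μN = 0.44 × 193.026 = 84.931 N.
Along the incline: F cos 37° − mg sin 37° − μN = ma, so 152.293 − 58.976 − 84.931 = 10 a, giving a = 0.8386 m/s².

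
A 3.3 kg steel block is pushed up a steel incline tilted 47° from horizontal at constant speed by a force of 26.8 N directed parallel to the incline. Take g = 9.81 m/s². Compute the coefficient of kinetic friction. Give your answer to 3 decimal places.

0.141

At constant speed ΣF = 0 along the incline. The applied 26.8 N acts up the slope; the weight component mg sin 47° = 23.676 N and kinetic friction μN both act down the slope.
So 26.8 = 23.676 + μ × 22.078, giving μ = (26.8 − 23.676) / 22.078 = 0.1415.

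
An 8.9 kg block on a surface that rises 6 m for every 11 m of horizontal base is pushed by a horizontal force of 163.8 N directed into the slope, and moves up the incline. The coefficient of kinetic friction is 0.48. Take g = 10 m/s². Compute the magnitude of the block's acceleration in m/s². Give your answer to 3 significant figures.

The horizontal push has components F cos 28.61° = 163.8 × 0.8779 = 143.800 N up the incline and F sin 28.61° = 163.8 × 0.4789 = 78.444 N pressing into the surface.
The normal force is therefore N = mg cos 28.61° + F sin 28.61° = 78.133 + 78.444 = 156.577 N, and kinetic friction down the slope is μN = 0.48 × 156.577 = 75.157 N.
Along the incline: F cos 28.61° − mg sin 28.61° − μN = ma, so 143.800 − 42.622 − 75.157 = 8.9 a, giving a = 2.9237 m/s².

2.92 m/s²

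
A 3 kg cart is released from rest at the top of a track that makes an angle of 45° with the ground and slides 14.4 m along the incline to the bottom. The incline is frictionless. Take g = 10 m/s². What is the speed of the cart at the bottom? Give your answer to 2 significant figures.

The weight component along the incline is mg sin 45° = 21.213 N and the normal force is N = mg cos 45° = 21.213 N.
With no friction, a = g sin 45° = 7.0711 m/s².
Starting from rest over a distance of 14.4 m, v² = 2aL = 2 × 7.0711 × 14.4 = 203.6477, so v = 14.2705 m/s.

14 m/s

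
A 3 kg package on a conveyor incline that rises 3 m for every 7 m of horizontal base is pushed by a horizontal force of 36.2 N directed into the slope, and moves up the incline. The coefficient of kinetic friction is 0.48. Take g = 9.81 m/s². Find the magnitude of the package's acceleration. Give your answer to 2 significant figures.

0.62 m/s²

The horizontal push has components F cos 23.20° = 36.2 × 0.9191 = 33.271 N up the incline and F sin 23.20° = 36.2 × 0.3939 = 14.259 N pressing into the surface.
The normal force is therefore N = mg cos 23.20° + F sin 23.20° = 27.049 + 14.259 = 41.308 N, and kinetic friction down the slope is μN = 0.48 × 41.308 = 19.828 N.
Along the incline: F cos 23.20° − mg sin 23.20° − μN = ma, so 33.271 − 11.592 − 19.828 = 3 a, giving a = 0.6170 m/s².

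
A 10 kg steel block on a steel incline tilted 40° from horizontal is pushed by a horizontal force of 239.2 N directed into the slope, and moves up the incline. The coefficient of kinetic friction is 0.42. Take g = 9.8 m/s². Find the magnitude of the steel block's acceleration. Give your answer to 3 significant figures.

2.41 m/s²

The horizontal push has components F cos 40° = 239.2 × 0.7660 = 183.227 N up the incline and F sin 40° = 239.2 × 0.6428 = 153.758 N pressing into the surface.
The normal force is therefore N = mg cos 40° + F sin 40° = 75.068 + 153.758 = 228.826 N, and kinetic friction down the slope is μN = 0.42 × 228.826 = 96.107 N.
Along the incline: F cos 40° − mg sin 40° − μN = ma, so 183.227 − 62.994 − 96.107 = 10 a, giving a = 2.4126 m/s².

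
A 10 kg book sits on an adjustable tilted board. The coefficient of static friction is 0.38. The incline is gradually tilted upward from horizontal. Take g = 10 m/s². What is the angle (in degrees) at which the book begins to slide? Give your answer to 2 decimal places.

20.81°

At the threshold of sliding, static friction is at its maximum μ_s N and exactly balances the weight component along the incline: mg sin θ = μ_s mg cos θ.
Hence tan θ = μ_s = 0.38, so θ = arctan(0.38) = 20.8068°.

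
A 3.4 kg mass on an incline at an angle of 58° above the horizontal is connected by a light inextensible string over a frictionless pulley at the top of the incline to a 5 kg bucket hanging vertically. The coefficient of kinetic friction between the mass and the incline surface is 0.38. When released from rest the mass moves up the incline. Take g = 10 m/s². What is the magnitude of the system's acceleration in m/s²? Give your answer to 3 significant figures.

1.70 m/s²

For the mass on the incline: the weight component along the slope is m₁g sin 58° = 3.4 × 10 × 0.8480 = 28.832 N and the normal force is N = m₁g cos 58° = 18.017 N.
Kinetic friction opposes the mass's motion up the incline: f = μN = 0.38 × 18.017 = 6.846 N acting down the slope.
Newton's second law for the mass (up-slope positive): T − 28.832 − 6.846 = 3.4 a. For the hanging bucket (downward positive): 5 × 10 − T = 5 a.
Adding the two equations eliminates T: 14.322 = 8.4 a, so a = 1.7050 m/s².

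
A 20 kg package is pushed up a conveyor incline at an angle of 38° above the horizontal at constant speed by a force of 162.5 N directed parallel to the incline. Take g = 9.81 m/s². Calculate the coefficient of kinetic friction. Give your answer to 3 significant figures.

0.270

At constant speed ΣF = 0 along the incline. The applied 162.5 N acts up the slope; the weight component mg sin 38° = 120.793 N and kinetic friction μN both act down the slope.
So 162.5 = 120.793 + μ × 154.608, giving μ = (162.5 − 120.793) / 154.608 = 0.2698.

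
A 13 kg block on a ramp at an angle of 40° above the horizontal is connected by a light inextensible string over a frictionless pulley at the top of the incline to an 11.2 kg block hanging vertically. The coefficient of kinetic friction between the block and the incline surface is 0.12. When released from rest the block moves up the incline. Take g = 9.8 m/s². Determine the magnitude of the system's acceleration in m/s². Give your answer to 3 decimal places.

0.668 m/s²

For the block on the incline: the weight component along the slope is m₁g sin 40° = 13 × 9.8 × 0.6428 = 81.893 N and the normal force is N = m₁g cos 40° = 97.594 N.
Kinetic friction opposes the block's motion up the incline: f = μN = 0.12 × 97.594 = 11.711 N acting down the slope.
Newton's second law for the block (up-slope positive): T − 81.893 − 11.711 = 13 a. For the hanging block (downward positive): 11.2 × 9.8 − T = 11.2 a.
Adding the two equations eliminates T: 16.156 = 24.2 a, so a = 0.6676 m/s².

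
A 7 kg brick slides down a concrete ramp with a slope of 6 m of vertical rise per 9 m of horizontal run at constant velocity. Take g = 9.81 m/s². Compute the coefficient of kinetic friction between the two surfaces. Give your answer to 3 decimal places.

0.667

At constant velocity the net force along the incline is zero: mg sin 33.69° = μ mg cos 33.69°.
So μ = tan 33.69° = 0.5547 / 0.8321 = 0.6666.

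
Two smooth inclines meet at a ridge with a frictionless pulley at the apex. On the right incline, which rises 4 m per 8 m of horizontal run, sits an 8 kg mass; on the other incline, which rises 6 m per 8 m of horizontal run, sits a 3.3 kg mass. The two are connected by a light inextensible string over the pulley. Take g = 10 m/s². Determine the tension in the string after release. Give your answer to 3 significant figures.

Resolve each weight along its own incline: the 8 kg mass has component 8 × 10 × sin 26.57° = 35.777 N down its slope, and the 3.3 kg mass has 3.3 × 10 × sin 36.87° = 19.800 N down its slope.
The 8 kg side's 35.777 N exceeds the other side's 19.800 N, so that mass slides down and the 3.3 kg mass slides up. Taking that direction as positive, Newton's second law for the whole system gives 35.777 − 19.800 = (8 + 3.3) a, so a = 15.977 / 11.3 = 1.4139 m/s².
For the 3.3 kg mass (up-slope positive): T − 19.800 = 3.3 × 1.4139, so T = 24.466 N.

24.5 N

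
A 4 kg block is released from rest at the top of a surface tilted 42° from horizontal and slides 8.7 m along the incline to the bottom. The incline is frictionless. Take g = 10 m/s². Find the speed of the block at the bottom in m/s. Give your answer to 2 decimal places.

The weight component along the incline is mg sin 42° = 26.765 N and the normal force is N = mg cos 42° = 29.726 N.
With no friction, a = g sin 42° = 6.6913 m/s².
Starting from rest over a distance of 8.7 m, v² = 2aL = 2 × 6.6913 × 8.7 = 116.4286, so v = 10.7902 m/s.

10.79 m/s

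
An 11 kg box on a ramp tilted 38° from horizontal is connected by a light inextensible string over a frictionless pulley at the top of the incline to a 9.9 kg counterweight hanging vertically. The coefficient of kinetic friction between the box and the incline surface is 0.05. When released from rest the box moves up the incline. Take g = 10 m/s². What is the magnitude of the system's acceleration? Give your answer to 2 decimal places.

1.29 m/s²

For the box on the incline: the weight component along the slope is m₁g sin 38° = 11 × 10 × 0.6157 = 67.727 N and the normal force is N = m₁g cos 38° = 86.681 N.
Kinetic friction opposes the box's motion up the incline: f = μN = 0.05 × 86.681 = 4.334 N acting down the slope.
Newton's second law for the box (up-slope positive): T − 67.727 − 4.334 = 11 a. For the hanging counterweight (downward positive): 9.9 × 10 − T = 9.9 a.
Adding the two equations eliminates T: 26.939 = 20.9 a, so a = 1.2889 m/s².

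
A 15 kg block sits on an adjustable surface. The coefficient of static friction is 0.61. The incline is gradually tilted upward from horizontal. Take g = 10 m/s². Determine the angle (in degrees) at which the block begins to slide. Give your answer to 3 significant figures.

31.4°

At the threshold of sliding, static friction is at its maximum μ_s N and exactly balances the weight component along the incline: mg sin θ = μ_s mg cos θ.
Hence tan θ = μ_s = 0.61, so θ = arctan(0.61) = 31.3832°.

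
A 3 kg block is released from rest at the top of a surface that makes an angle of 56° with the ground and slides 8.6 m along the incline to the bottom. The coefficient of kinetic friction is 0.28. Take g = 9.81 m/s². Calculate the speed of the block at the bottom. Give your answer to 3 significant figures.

10.7 m/s

The weight component along the incline is mg sin 56° = 24.399 N and the normal force is N = mg cos 56° = 16.457 N.
Friction up the slope is f = μN = 0.28 × 16.457 = 4.608 N, so the net downslope force is 24.399 − 4.608 = 19.791 N and a = 19.791 / 3 = 6.5970 m/s².
Starting from rest over a distance of 8.6 m, v² = 2aL = 2 × 6.5970 × 8.6 = 113.4684, so v = 10.6522 m/s.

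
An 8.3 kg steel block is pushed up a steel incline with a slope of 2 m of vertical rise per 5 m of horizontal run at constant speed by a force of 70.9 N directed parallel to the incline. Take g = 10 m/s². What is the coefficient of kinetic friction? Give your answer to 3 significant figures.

0.520

At constant speed ΣF = 0 along the incline. The applied 70.9 N acts up the slope; the weight component mg sin 21.80° = 30.825 N and kinetic friction μN both act down the slope.
So 70.9 = 30.825 + μ × 77.064, giving μ = (70.9 − 30.825) / 77.064 = 0.5200.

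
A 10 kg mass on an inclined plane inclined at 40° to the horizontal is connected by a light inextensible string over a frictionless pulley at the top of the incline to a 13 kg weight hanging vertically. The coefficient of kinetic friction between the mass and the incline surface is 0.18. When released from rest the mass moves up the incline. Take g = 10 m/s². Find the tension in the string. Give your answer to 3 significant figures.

101 N

For the mass on the incline: the weight component along the slope is m₁g sin 40° = 10 × 10 × 0.6428 = 64.280 N and the normal force is N = m₁g cos 40° = 76.604 N.
Kinetic friction opposes the mass's motion up the incline: f = μN = 0.18 × 76.604 = 13.789 N acting down the slope.
Newton's second law for the mass (up-slope positive): T − 64.280 − 13.789 = 10 a. For the hanging weight (downward positive): 13 × 10 − T = 13 a.
Adding the two equations eliminates T: 51.931 = 23 a, so a = 2.2579 m/s².
Then from the hanging weight's equation, T = 13 × (10 − 2.2579) = 100.647 N.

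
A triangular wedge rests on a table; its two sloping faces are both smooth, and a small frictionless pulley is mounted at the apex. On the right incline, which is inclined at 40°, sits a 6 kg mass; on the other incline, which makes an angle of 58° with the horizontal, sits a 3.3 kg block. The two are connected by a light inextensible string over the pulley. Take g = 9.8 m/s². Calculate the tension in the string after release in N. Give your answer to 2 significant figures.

31 N

Resolve each weight along its own incline: the 6 kg mass has component 6 × 9.8 × sin 40° = 37.796 N down its slope, and the 3.3 kg mass has 3.3 × 9.8 × sin 58° = 27.426 N down its slope.
The 6 kg side's 37.796 N exceeds the other side's 27.426 N, so that mass slides down and the 3.3 kg mass slides up. Taking that direction as positive, Newton's second law for the whole system gives 37.796 − 27.426 = (6 + 3.3) a, so a = 10.370 / 9.3 = 1.1151 m/s².
For the 3.3 kg mass (up-slope positive): T − 27.426 = 3.3 × 1.1151, so T = 31.106 N.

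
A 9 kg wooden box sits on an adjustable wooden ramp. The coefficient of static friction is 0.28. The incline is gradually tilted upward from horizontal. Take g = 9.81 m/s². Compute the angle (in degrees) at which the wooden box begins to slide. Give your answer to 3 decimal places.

15.642°

At the threshold of sliding, static friction is at its maximum μ_s N and exactly balances the weight component along the incline: mg sin θ = μ_s mg cos θ.
Hence tan θ = μ_s = 0.28, so θ = arctan(0.28) = 15.6422°.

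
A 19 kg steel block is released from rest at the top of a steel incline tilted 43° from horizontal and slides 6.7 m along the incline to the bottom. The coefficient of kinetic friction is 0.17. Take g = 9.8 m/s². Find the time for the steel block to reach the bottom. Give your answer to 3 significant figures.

1.57 s

The weight component along the incline is mg sin 43° = 126.988 N and the normal force is N = mg cos 43° = 136.178 N.
Friction up the slope is f = μN = 0.17 × 136.178 = 23.150 N, so the net downslope force is 126.988 − 23.150 = 103.838 N and a = 103.838 / 19 = 5.4652 m/s².
Starting from rest, L = ½at², so t = √(2L/a) = √(2 × 6.7 / 5.4652) = 1.5658 s.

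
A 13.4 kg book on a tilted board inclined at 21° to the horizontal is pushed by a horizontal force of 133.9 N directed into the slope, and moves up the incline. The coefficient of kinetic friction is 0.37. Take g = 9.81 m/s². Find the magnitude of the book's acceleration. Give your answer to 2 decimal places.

The horizontal push has components F cos 21° = 133.9 × 0.9336 = 125.009 N up the incline and F sin 21° = 133.9 × 0.3584 = 47.990 N pressing into the surface.
The normal force is therefore N = mg cos 21° + F sin 21° = 122.725 + 47.990 = 170.715 N, and kinetic friction down the slope is μN = 0.37 × 170.715 = 63.165 N.
Along the incline: F cos 21° − mg sin 21° − μN = ma, so 125.009 − 47.113 − 63.165 = 13.4 a, giving a = 1.0993 m/s².

1.10 m/s²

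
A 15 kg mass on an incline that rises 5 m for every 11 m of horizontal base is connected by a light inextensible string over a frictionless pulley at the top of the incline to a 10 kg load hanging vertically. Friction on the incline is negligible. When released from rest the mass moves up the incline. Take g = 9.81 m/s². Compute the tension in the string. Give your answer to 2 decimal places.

For the mass on the incline: the weight component along the slope is m₁g sin 24.44° = 15 × 9.81 × 0.4138 = 60.891 N and the normal force is N = m₁g cos 24.44° = 133.960 N.
Newton's second law for the mass (up-slope positive): T − 60.891 = 15 a. For the hanging load (downward positive): 10 × 9.81 − T = 10 a.
Adding the two equations eliminates T: 37.209 = 25 a, so a = 1.4884 m/s².
Then from the hanging load's equation, T = 10 × (9.81 − 1.4884) = 83.216 N.

83.22 N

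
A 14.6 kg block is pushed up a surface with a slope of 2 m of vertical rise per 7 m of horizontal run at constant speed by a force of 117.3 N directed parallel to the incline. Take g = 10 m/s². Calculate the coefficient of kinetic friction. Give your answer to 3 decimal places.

At constant speed ΣF = 0 along the incline. The applied 117.3 N acts up the slope; the weight component mg sin 15.95° = 40.109 N and kinetic friction μN both act down the slope.
So 117.3 = 40.109 + μ × 140.382, giving μ = (117.3 − 40.109) / 140.382 = 0.5499.

0.550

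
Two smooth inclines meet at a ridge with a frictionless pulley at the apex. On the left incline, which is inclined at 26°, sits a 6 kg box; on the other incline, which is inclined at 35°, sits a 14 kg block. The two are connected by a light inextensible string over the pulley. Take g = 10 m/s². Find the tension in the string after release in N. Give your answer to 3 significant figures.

Resolve each weight along its own incline: the 6 kg mass has component 6 × 10 × sin 26° = 26.302 N down its slope, and the 14 kg mass has 14 × 10 × sin 35° = 80.301 N down its slope.
The 14 kg side's 80.301 N exceeds the other side's 26.302 N, so that mass slides down and the 6 kg mass slides up. Taking that direction as positive, Newton's second law for the whole system gives 80.301 − 26.302 = (6 + 14) a, so a = 53.999 / 20 = 2.7000 m/s².
For the 6 kg mass (up-slope positive): T − 26.302 = 6 × 2.7000, so T = 42.502 N.

42.5 N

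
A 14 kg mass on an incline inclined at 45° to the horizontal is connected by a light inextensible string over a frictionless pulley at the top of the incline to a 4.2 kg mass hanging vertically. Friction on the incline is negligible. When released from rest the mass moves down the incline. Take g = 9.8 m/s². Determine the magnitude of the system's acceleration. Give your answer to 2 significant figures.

3.1 m/s²

For the mass on the incline: the weight component along the slope is m₁g sin 45° = 14 × 9.8 × 0.7071 = 97.014 N and the normal force is N = m₁g cos 45° = 97.015 N.
Newton's second law for the mass (down-slope positive): 97.014 − T = 14 a. For the hanging mass (upward positive): T − 4.2 × 9.8 = 4.2 a.
Adding the two equations eliminates T: 55.854 = 18.2 a, so a = 3.0689 m/s².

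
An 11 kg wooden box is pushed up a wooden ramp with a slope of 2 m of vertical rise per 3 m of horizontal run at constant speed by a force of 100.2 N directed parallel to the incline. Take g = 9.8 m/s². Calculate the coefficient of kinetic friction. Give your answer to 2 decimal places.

0.45

At constant speed ΣF = 0 along the incline. The applied 100.2 N acts up the slope; the weight component mg sin 33.69° = 59.797 N and kinetic friction μN both act down the slope.
So 100.2 = 59.797 + μ × 89.695, giving μ = (100.2 − 59.797) / 89.695 = 0.4504.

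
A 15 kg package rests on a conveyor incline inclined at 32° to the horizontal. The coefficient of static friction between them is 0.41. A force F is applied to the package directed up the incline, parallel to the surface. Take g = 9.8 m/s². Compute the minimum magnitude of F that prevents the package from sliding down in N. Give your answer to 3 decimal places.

26.786 N

The normal force is N = mg cos 32° = 124.663 N. With F at its minimum the package is on the verge of sliding down, so static friction is at its maximum μ_s N = 0.41 × 124.663 = 51.112 N and acts up the slope.
Equilibrium along the incline: F + μ_s N = mg sin 32°, so F = 77.898 − 51.112 = 26.786 N.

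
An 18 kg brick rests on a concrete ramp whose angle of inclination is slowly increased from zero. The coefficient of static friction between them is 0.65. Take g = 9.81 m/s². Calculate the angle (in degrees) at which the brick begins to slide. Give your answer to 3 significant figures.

33.0°

At the threshold of sliding, static friction is at its maximum μ_s N and exactly balances the weight component along the incline: mg sin θ = μ_s mg cos θ.
Hence tan θ = μ_s = 0.65, so θ = arctan(0.65) = 33.0239°.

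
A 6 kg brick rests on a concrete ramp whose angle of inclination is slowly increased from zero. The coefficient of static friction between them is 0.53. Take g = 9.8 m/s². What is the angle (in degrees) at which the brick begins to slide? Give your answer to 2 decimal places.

At the threshold of sliding, static friction is at its maximum μ_s N and exactly balances the weight component along the incline: mg sin θ = μ_s mg cos θ.
Hence tan θ = μ_s = 0.53, so θ = arctan(0.53) = 27.9236°.

27.92°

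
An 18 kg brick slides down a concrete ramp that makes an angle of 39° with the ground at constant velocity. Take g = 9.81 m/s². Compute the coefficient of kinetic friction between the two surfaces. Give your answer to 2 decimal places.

0.81

At constant velocity the net force along the incline is zero: mg sin 39° = μ mg cos 39°.
So μ = tan 39° = 0.6293 / 0.7771 = 0.8098.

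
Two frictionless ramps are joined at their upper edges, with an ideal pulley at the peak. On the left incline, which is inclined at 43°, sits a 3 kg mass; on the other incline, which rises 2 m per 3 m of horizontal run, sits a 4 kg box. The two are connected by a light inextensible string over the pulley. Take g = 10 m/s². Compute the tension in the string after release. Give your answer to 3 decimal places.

21.201 N

Resolve each weight along its own incline: the 3 kg mass has component 3 × 10 × sin 43° = 20.460 N down its slope, and the 4 kg mass has 4 × 10 × sin 33.69° = 22.188 N down its slope.
The 4 kg side's 22.188 N exceeds the other side's 20.460 N, so that mass slides down and the 3 kg mass slides up. Taking that direction as positive, Newton's second law for the whole system gives 22.188 − 20.460 = (3 + 4) a, so a = 1.728 / 7 = 0.2469 m/s².
For the 3 kg mass (up-slope positive): T − 20.460 = 3 × 0.2469, so T = 21.201 N.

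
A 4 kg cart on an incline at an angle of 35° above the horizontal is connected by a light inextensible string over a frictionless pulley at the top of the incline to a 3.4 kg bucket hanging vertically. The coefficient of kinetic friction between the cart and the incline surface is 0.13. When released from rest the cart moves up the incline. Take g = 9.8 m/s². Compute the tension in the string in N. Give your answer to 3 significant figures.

30.3 N

For the cart on the incline: the weight component along the slope is m₁g sin 35° = 4 × 9.8 × 0.5736 = 22.485 N and the normal force is N = m₁g cos 35° = 32.111 N.
Kinetic friction opposes the cart's motion up the incline: f = μN = 0.13 × 32.111 = 4.174 N acting down the slope.
Newton's second law for the cart (up-slope positive): T − 22.485 − 4.174 = 4 a. For the hanging bucket (downward positive): 3.4 × 9.8 − T = 3.4 a.
Adding the two equations eliminates T: 6.661 = 7.4 a, so a = 0.9001 m/s².
Then from the hanging bucket's equation, T = 3.4 × (9.8 − 0.9001) = 30.260 N.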